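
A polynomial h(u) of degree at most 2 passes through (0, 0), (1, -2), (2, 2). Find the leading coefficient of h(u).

Write h(u) = au^2 + bu + c. Substituting each data point gives a linear system:
  c = 0
  a + b + c = -2
  4a + 2b + c = 2
Solving the system yields a = 3, b = -5, c = 0.
So h(u) = 3u² - 5u.
The leading coefficient is 3.

3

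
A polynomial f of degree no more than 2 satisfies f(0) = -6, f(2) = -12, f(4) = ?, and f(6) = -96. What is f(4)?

The 3 known points determine the degree-2 polynomial uniquely.
Write f(u) = au^2 + bu + c. Substituting each data point gives a linear system:
  c = -6
  4a + 2b + c = -12
  36a + 6b + c = -96
Solving the system yields a = -3, b = 3, c = -6.
So f(u) = -3u^2 + 3u - 6.
Then f(4) = -42.

-42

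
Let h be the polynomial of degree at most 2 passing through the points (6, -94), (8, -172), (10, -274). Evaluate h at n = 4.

-40

Using the Lagrange interpolation formula with nodes 6, 8, 10:
  L_0(n) = (n - 8)(n - 10) / 8
  L_1(n) = (n - 6)(n - 10) / -4
  L_2(n) = (n - 6)(n - 8) / 8
Then h(n) = -94·L_0(n) - 172·L_1(n) - 274·L_2(n).
Expanding and collecting terms gives h(n) = -3n^2 + 3n - 4.
Evaluating at n = 4: h(4) = -40.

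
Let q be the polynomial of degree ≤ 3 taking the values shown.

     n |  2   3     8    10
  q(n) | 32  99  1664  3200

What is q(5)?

425

Write q(n) = an^3 + bn^2 + cn + d. Substituting each data point gives a linear system:
  8a + 4b + 2c + d = 32
  27a + 9b + 3c + d = 99
  512a + 64b + 8c + d = 1664
  1000a + 100b + 10c + d = 3200
Solving the system yields a = 3, b = 2, c = 0, d = 0.
So q(n) = 3n^3 + 2n^2.
Then q(5) = 425.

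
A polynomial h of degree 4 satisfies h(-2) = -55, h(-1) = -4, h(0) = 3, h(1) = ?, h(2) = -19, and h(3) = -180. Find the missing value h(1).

On equispaced nodes a degree-4 polynomial has vanishing fifth forward difference, so
  - h(-2) + 5·h(-1) - 10·h(0) + 10·h(1) - 5·h(2) + h(3) = 0.
Substituting the known values and solving for h(1):
  10·h(1) = 80
  h(1) = 8.

8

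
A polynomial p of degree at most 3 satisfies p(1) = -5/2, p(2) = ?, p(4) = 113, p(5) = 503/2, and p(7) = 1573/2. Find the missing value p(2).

The 4 known points determine the degree-3 polynomial uniquely.
Write p(n) = an^3 + bn^2 + cn + d. Substituting each data point gives a linear system:
  a + b + c + d = -5/2
  64a + 16b + 4c + d = 113
  125a + 25b + 5c + d = 503/2
  343a + 49b + 7c + d = 1573/2
Solving the system yields a = 3, b = -5, c = 1/2, d = -1.
So p(n) = 3n^3 - 5n^2 + (1/2)n - 1.
Then p(2) = 4.

4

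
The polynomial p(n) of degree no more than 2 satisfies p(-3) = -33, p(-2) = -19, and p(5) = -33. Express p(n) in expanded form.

Write p(n) = an^2 + bn + c. Substituting each data point gives a linear system:
  9a - 3b + c = -33
  4a - 2b + c = -19
  25a + 5b + c = -33
Solving the system yields a = -2, b = 4, c = -3.
So p(n) = -2n^2 + 4n - 3.
Check: p(-2) = -19. ✓

p(n) = -2n^2 + 4n - 3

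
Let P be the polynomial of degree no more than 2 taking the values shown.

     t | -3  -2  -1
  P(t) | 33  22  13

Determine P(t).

P(t) = t^2 - 6t + 6

Write P(t) = at^2 + bt + c. Substituting each data point gives a linear system:
  9a - 3b + c = 33
  4a - 2b + c = 22
  a - b + c = 13
Solving the system yields a = 1, b = -6, c = 6.
So P(t) = t² - 6t + 6.
Check: P(-3) = 33. ✓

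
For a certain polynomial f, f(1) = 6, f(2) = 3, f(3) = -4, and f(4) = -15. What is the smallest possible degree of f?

Forward differences of the values at t = 1, 2, 3, 4:
  f  : 6  3  -4  -15
  Δ  : -3  -7  -11
  Δ^2: -4  -4
  Δ^3: 0
The second differences are constant (-4) and nonzero, while all higher differences vanish, so the minimal degree is 2.

2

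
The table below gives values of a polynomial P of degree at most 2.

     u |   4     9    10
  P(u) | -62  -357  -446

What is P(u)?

P(u) = -5u^2 + 6u - 6

Write P(u) = au^2 + bu + c. Substituting each data point gives a linear system:
  16a + 4b + c = -62
  81a + 9b + c = -357
  100a + 10b + c = -446
Solving the system yields a = -5, b = 6, c = -6.
So P(u) = -5u^2 + 6u - 6.
Check: P(10) = -446. ✓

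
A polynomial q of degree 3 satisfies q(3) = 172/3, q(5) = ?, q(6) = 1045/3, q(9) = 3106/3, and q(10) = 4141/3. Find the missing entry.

646/3

The 4 known points determine the degree-3 polynomial uniquely.
Write q(t) = at^3 + bt^2 + ct + d. Substituting each data point gives a linear system:
  27a + 9b + 3c + d = 172/3
  216a + 36b + 6c + d = 1045/3
  729a + 81b + 9c + d = 3106/3
  1000a + 100b + 10c + d = 4141/3
Solving the system yields a = 1, b = 4, c = -2, d = 1/3.
So q(t) = t^3 + 4t^2 - 2t + 1/3.
Then q(5) = 646/3.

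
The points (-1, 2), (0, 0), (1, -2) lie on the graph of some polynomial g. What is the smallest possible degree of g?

Forward differences of the values at t = -1, 0, 1:
  g  : 2  0  -2
  Δ  : -2  -2
  Δ^2: 0
The first differences are constant (-2) and nonzero, while all higher differences vanish, so the minimal degree is 1.

1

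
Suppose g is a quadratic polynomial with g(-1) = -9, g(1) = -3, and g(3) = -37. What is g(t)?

g(t) = -5t^2 + 3t - 1

Write g(t) = at^2 + bt + c. Substituting each data point gives a linear system:
  a - b + c = -9
  a + b + c = -3
  9a + 3b + c = -37
Solving the system yields a = -5, b = 3, c = -1.
So g(t) = -5t^2 + 3t - 1.
Check: g(-1) = -9. ✓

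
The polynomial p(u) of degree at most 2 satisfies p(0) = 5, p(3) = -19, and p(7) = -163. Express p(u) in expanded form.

Write p(u) = au^2 + bu + c. Substituting each data point gives a linear system:
  c = 5
  9a + 3b + c = -19
  49a + 7b + c = -163
Solving the system yields a = -4, b = 4, c = 5.
So p(u) = -4u^2 + 4u + 5.
Check: p(3) = -19. ✓

p(u) = -4u^2 + 4u + 5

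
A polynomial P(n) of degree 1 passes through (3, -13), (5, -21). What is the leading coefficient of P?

Write P(n) = an + b. Substituting each data point gives a linear system:
  3a + b = -13
  5a + b = -21
Solving the system yields a = -4, b = -1.
So P(n) = -4n - 1.
The leading coefficient is -4.

-4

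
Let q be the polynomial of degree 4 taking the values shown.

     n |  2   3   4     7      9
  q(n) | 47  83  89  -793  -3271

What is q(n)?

q(n) = -n^4 + 4n^3 + 4n^2 + 5n + 5

Write q(n) = an^4 + bn^3 + cn^2 + dn + e. Substituting each data point gives a linear system:
  16a + 8b + 4c + 2d + e = 47
  81a + 27b + 9c + 3d + e = 83
  256a + 64b + 16c + 4d + e = 89
  2401a + 343b + 49c + 7d + e = -793
  6561a + 729b + 81c + 9d + e = -3271
Solving the system yields a = -1, b = 4, c = 4, d = 5, e = 5.
So q(n) = -n^4 + 4n^3 + 4n^2 + 5n + 5.
Check: q(7) = -793. ✓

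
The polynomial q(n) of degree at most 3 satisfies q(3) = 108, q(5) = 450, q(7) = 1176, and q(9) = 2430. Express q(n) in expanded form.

q(n) = 3n^3 + 3n^2

Write q(n) = an^3 + bn^2 + cn + d. Substituting each data point gives a linear system:
  27a + 9b + 3c + d = 108
  125a + 25b + 5c + d = 450
  343a + 49b + 7c + d = 1176
  729a + 81b + 9c + d = 2430
Solving the system yields a = 3, b = 3, c = 0, d = 0.
So q(n) = 3n^3 + 3n^2.
Check: q(7) = 1176. ✓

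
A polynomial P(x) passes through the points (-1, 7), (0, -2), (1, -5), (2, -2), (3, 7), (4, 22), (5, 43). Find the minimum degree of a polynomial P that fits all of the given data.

2

Forward differences of the values at x = -1, 0, 1, 2, 3, 4, 5:
  P  : 7  -2  -5  -2  7  22  43
  Δ  : -9  -3  3  9  15  21
  Δ^2: 6  6  6  6  6
  Δ^3: 0  0  0  0
  Δ^4: 0  0  0
  Δ^5: 0  0
  Δ^6: 0
The second differences are constant (6) and nonzero, while all higher differences vanish, so the minimal degree is 2.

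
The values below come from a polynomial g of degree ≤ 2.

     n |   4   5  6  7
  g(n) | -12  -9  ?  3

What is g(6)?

On equispaced nodes a degree-2 polynomial has vanishing third forward difference, so
  - g(4) + 3·g(5) - 3·g(6) + g(7) = 0.
Substituting the known values and solving for g(6):
  -3·g(6) = 12
  g(6) = -4.

-4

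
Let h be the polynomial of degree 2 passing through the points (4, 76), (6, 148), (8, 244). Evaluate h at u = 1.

13

Write h(u) = au^2 + bu + c. Substituting each data point gives a linear system:
  16a + 4b + c = 76
  36a + 6b + c = 148
  64a + 8b + c = 244
Solving the system yields a = 3, b = 6, c = 4.
So h(u) = 3u^2 + 6u + 4.
Then h(1) = 13.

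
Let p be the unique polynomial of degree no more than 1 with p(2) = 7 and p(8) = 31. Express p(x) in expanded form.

p(x) = 4x - 1

Using the Lagrange interpolation formula with nodes 2, 8:
  L_0(x) = (x - 8) / -6
  L_1(x) = (x - 2) / 6
Then p(x) = 7·L_0(x) + 31·L_1(x).
Expanding and collecting terms gives p(x) = 4x - 1.
Check: p(8) = 31. ✓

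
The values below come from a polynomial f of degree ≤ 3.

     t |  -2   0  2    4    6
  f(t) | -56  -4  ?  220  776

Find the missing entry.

24

On equispaced nodes a degree-3 polynomial has vanishing fourth forward difference, so
  f(-2) - 4·f(0) + 6·f(2) - 4·f(4) + f(6) = 0.
Substituting the known values and solving for f(2):
  6·f(2) = 144
  f(2) = 24.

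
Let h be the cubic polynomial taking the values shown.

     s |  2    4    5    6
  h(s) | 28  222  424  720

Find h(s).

Write h(s) = as^3 + bs^2 + cs + d. Substituting each data point gives a linear system:
  8a + 4b + 2c + d = 28
  64a + 16b + 4c + d = 222
  125a + 25b + 5c + d = 424
  216a + 36b + 6c + d = 720
Solving the system yields a = 3, b = 2, c = 1, d = -6.
So h(s) = 3s³ + 2s² + s - 6.
Check: h(5) = 424. ✓

h(s) = 3s^3 + 2s^2 + s - 6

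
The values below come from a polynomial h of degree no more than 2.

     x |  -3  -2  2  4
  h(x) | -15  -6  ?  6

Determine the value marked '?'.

The 3 known points determine the degree-2 polynomial uniquely.
Write h(x) = ax^2 + bx + c. Substituting each data point gives a linear system:
  9a - 3b + c = -15
  4a - 2b + c = -6
  16a + 4b + c = 6
Solving the system yields a = -1, b = 4, c = 6.
So h(x) = -x^2 + 4x + 6.
Then h(2) = 10.

10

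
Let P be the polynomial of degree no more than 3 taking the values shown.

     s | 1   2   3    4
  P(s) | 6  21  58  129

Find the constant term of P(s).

Write P(s) = as^3 + bs^2 + cs + d. Substituting each data point gives a linear system:
  a + b + c + d = 6
  8a + 4b + 2c + d = 21
  27a + 9b + 3c + d = 58
  64a + 16b + 4c + d = 129
Solving the system yields a = 2, b = -1, c = 4, d = 1.
So P(s) = 2s^3 - s^2 + 4s + 1.
The constant term is 1.

1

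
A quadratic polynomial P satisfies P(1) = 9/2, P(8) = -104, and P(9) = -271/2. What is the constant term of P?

4

Write P(u) = au^2 + bu + c. Substituting each data point gives a linear system:
  a + b + c = 9/2
  64a + 8b + c = -104
  81a + 9b + c = -271/2
Solving the system yields a = -2, b = 5/2, c = 4.
So P(u) = -2u² + (5/2)u + 4.
The constant term is 4.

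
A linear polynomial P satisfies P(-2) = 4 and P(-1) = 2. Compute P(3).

-6

Write P(x) = ax + b. Substituting each data point gives a linear system:
  -2a + b = 4
  -a + b = 2
Solving the system yields a = -2, b = 0.
So P(x) = -2x.
Then P(3) = -6.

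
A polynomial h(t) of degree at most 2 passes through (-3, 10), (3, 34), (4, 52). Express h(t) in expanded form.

Write h(t) = at^2 + bt + c. Substituting each data point gives a linear system:
  9a - 3b + c = 10
  9a + 3b + c = 34
  16a + 4b + c = 52
Solving the system yields a = 2, b = 4, c = 4.
So h(t) = 2t² + 4t + 4.
Check: h(-3) = 10. ✓

h(t) = 2t^2 + 4t + 4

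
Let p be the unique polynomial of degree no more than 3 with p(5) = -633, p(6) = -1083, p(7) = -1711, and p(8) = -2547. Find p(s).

p(s) = -5s^3 + s^2 - 6s - 3

Write p(s) = as^3 + bs^2 + cs + d. Substituting each data point gives a linear system:
  125a + 25b + 5c + d = -633
  216a + 36b + 6c + d = -1083
  343a + 49b + 7c + d = -1711
  512a + 64b + 8c + d = -2547
Solving the system yields a = -5, b = 1, c = -6, d = -3.
So p(s) = -5s³ + s² - 6s - 3.
Check: p(5) = -633. ✓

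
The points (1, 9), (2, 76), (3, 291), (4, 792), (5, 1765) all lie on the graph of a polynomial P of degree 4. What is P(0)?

0

Using the Lagrange interpolation formula with nodes 1, 2, 3, 4, 5:
  L_0(x) = (x - 2)(x - 3)(x - 4)(x - 5) / 24
  L_1(x) = (x - 1)(x - 3)(x - 4)(x - 5) / -6
  L_2(x) = (x - 1)(x - 2)(x - 4)(x - 5) / 4
  L_3(x) = (x - 1)(x - 2)(x - 3)(x - 5) / -6
  L_4(x) = (x - 1)(x - 2)(x - 3)(x - 4) / 24
Then P(x) = 9·L_0(x) + 76·L_1(x) + 291·L_2(x) + 792·L_3(x) + 1765·L_4(x).
Expanding and collecting terms gives P(x) = 2x⁴ + 3x³ + 6x² - 2x.
Evaluating at x = 0: P(0) = 0.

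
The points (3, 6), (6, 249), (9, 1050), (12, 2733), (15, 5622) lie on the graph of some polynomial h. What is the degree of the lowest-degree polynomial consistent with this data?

Forward differences of the values at n = 3, 6, 9, 12, 15:
  h  : 6  249  1050  2733  5622
  Δ  : 243  801  1683  2889
  Δ^2: 558  882  1206
  Δ^3: 324  324
  Δ^4: 0
The third differences are constant (324) and nonzero, while all higher differences vanish, so the minimal degree is 3.

3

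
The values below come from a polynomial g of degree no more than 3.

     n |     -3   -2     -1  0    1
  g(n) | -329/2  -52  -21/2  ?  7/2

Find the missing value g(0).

-4

The 4 known points determine the degree-3 polynomial uniquely.
Write g(n) = an^3 + bn^2 + cn + d. Substituting each data point gives a linear system:
  -27a + 9b - 3c + d = -329/2
  -8a + 4b - 2c + d = -52
  -a + b - c + d = -21/2
  a + b + c + d = 7/2
Solving the system yields a = 6, b = 1/2, c = 1, d = -4.
So g(n) = 6n^3 + (1/2)n^2 + n - 4.
Then g(0) = -4.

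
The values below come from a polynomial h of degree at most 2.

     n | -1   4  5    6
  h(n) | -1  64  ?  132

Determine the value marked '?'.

95

The 3 known points determine the degree-2 polynomial uniquely.
Write h(n) = an^2 + bn + c. Substituting each data point gives a linear system:
  a - b + c = -1
  16a + 4b + c = 64
  36a + 6b + c = 132
Solving the system yields a = 3, b = 4, c = 0.
So h(n) = 3n² + 4n.
Then h(5) = 95.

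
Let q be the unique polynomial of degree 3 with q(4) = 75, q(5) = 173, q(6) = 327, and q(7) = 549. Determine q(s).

q(s) = 2s^3 - 2s^2 - 6s + 3

Write q(s) = as^3 + bs^2 + cs + d. Substituting each data point gives a linear system:
  64a + 16b + 4c + d = 75
  125a + 25b + 5c + d = 173
  216a + 36b + 6c + d = 327
  343a + 49b + 7c + d = 549
Solving the system yields a = 2, b = -2, c = -6, d = 3.
So q(s) = 2s^3 - 2s^2 - 6s + 3.
Check: q(5) = 173. ✓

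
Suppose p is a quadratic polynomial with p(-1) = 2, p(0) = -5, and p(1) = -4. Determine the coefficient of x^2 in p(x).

4

Write p(x) = ax^2 + bx + c. Substituting each data point gives a linear system:
  a - b + c = 2
  c = -5
  a + b + c = -4
Solving the system yields a = 4, b = -3, c = -5.
So p(x) = 4x² - 3x - 5.
The leading coefficient is 4.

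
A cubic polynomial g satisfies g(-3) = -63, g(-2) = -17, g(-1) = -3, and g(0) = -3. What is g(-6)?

Forward differences of the values at x = -3, -2, -1, 0:
  g  : -63  -17  -3  -3
  Δ  : 46  14  0
  Δ^2: -32  -14
  Δ^3: 18
The third differences are constant, confirming degree 3.
Interpolating (Newton forward form) and evaluating at x = -6 gives g(-6) = -573.

-573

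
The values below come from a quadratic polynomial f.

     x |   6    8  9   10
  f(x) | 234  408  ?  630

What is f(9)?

The 3 known points determine the degree-2 polynomial uniquely.
Write f(x) = ax^2 + bx + c. Substituting each data point gives a linear system:
  36a + 6b + c = 234
  64a + 8b + c = 408
  100a + 10b + c = 630
Solving the system yields a = 6, b = 3, c = 0.
So f(x) = 6x² + 3x.
Then f(9) = 513.

513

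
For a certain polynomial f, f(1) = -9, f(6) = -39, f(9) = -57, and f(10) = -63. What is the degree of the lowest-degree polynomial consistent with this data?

Divided differences on the nodes 1, 6, 9, 10:
  order 0: -9  -39  -57  -63
  order 1: -6  -6  -6
  order 2: 0  0
  order 3: 0
The order-1 divided differences are all -6 (nonzero) and every higher order vanishes, so the data lies on a polynomial of degree exactly 1.

1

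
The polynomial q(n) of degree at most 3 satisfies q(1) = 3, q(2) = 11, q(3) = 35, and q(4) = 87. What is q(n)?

Write q(n) = an^3 + bn^2 + cn + d. Substituting each data point gives a linear system:
  a + b + c + d = 3
  8a + 4b + 2c + d = 11
  27a + 9b + 3c + d = 35
  64a + 16b + 4c + d = 87
Solving the system yields a = 2, b = -4, c = 6, d = -1.
So q(n) = 2n^3 - 4n^2 + 6n - 1.
Check: q(3) = 35. ✓

q(n) = 2n^3 - 4n^2 + 6n - 1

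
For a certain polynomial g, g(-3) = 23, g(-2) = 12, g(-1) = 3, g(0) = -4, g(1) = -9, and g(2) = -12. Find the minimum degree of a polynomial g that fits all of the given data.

Forward differences of the values at u = -3, -2, -1, 0, 1, 2:
  g  : 23  12  3  -4  -9  -12
  Δ  : -11  -9  -7  -5  -3
  Δ^2: 2  2  2  2
  Δ^3: 0  0  0
  Δ^4: 0  0
  Δ^5: 0
The second differences are constant (2) and nonzero, while all higher differences vanish, so the minimal degree is 2.

2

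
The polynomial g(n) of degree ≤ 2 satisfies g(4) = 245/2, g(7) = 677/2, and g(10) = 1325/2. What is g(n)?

Using the Lagrange interpolation formula with nodes 4, 7, 10:
  L_0(n) = (n - 7)(n - 10) / 18
  L_1(n) = (n - 4)(n - 10) / -9
  L_2(n) = (n - 4)(n - 7) / 18
Then g(n) = 245/2·L_0(n) + 677/2·L_1(n) + 1325/2·L_2(n).
Expanding and collecting terms gives g(n) = 6n^2 + 6n + 5/2.
Check: g(7) = 677/2. ✓

g(n) = 6n^2 + 6n + 5/2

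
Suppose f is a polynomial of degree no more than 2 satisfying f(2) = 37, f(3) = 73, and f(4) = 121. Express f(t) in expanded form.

f(t) = 6t^2 + 6t + 1

Using the Lagrange interpolation formula with nodes 2, 3, 4:
  L_0(t) = (t - 3)(t - 4) / 2
  L_1(t) = (t - 2)(t - 4) / -1
  L_2(t) = (t - 2)(t - 3) / 2
Then f(t) = 37·L_0(t) + 73·L_1(t) + 121·L_2(t).
Expanding and collecting terms gives f(t) = 6t² + 6t + 1.
Check: f(2) = 37. ✓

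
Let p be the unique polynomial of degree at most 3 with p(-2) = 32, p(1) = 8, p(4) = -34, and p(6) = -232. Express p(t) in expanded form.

p(t) = -2t^3 + 5t^2 + 3t + 2

Using the Lagrange interpolation formula with nodes -2, 1, 4, 6:
  L_0(t) = (t - 1)(t - 4)(t - 6) / -144
  L_1(t) = (t + 2)(t - 4)(t - 6) / 45
  L_2(t) = (t + 2)(t - 1)(t - 6) / -36
  L_3(t) = (t + 2)(t - 1)(t - 4) / 80
Then p(t) = 32·L_0(t) + 8·L_1(t) - 34·L_2(t) - 232·L_3(t).
Expanding and collecting terms gives p(t) = -2t³ + 5t² + 3t + 2.
Check: p(6) = -232. ✓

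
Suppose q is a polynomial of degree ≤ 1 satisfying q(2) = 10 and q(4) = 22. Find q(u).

Write q(u) = au + b. Substituting each data point gives a linear system:
  2a + b = 10
  4a + b = 22
Solving the system yields a = 6, b = -2.
So q(u) = 6u - 2.
Check: q(4) = 22. ✓

q(u) = 6u - 2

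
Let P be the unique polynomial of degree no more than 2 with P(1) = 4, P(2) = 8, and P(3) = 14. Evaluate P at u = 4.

Write P(u) = au^2 + bu + c. Substituting each data point gives a linear system:
  a + b + c = 4
  4a + 2b + c = 8
  9a + 3b + c = 14
Solving the system yields a = 1, b = 1, c = 2.
So P(u) = u^2 + u + 2.
Then P(4) = 22.

22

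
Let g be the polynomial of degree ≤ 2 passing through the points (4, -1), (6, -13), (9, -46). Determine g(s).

Write g(s) = as^2 + bs + c. Substituting each data point gives a linear system:
  16a + 4b + c = -1
  36a + 6b + c = -13
  81a + 9b + c = -46
Solving the system yields a = -1, b = 4, c = -1.
So g(s) = -s² + 4s - 1.
Check: g(6) = -13. ✓

g(s) = -s^2 + 4s - 1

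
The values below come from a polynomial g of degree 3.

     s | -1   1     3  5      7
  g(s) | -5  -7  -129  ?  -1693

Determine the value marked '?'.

On equispaced nodes a degree-3 polynomial has vanishing fourth forward difference, so
  g(-1) - 4·g(1) + 6·g(3) - 4·g(5) + g(7) = 0.
Substituting the known values and solving for g(5):
  -4·g(5) = 2444
  g(5) = -611.

-611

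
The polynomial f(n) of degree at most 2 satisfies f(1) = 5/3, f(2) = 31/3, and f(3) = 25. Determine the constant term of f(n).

Write f(n) = an^2 + bn + c. Substituting each data point gives a linear system:
  a + b + c = 5/3
  4a + 2b + c = 31/3
  9a + 3b + c = 25
Solving the system yields a = 3, b = -1/3, c = -1.
So f(n) = 3n^2 - (1/3)n - 1.
The constant term is -1.

-1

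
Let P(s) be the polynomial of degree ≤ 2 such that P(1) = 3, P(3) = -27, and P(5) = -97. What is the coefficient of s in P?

5

Write P(s) = as^2 + bs + c. Substituting each data point gives a linear system:
  a + b + c = 3
  9a + 3b + c = -27
  25a + 5b + c = -97
Solving the system yields a = -5, b = 5, c = 3.
So P(s) = -5s² + 5s + 3.
The coefficient of s is 5.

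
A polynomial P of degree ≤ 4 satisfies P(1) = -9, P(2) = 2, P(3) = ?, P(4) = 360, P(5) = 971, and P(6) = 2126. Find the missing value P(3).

The 5 known points determine the degree-4 polynomial uniquely.
Write P(s) = as^4 + bs^3 + cs^2 + ds + e. Substituting each data point gives a linear system:
  a + b + c + d + e = -9
  16a + 8b + 4c + 2d + e = 2
  256a + 64b + 16c + 4d + e = 360
  625a + 125b + 25c + 5d + e = 971
  1296a + 216b + 36c + 6d + e = 2126
Solving the system yields a = 2, b = -2, c = 0, d = -5, e = -4.
So P(s) = 2s^4 - 2s^3 - 5s - 4.
Then P(3) = 89.

89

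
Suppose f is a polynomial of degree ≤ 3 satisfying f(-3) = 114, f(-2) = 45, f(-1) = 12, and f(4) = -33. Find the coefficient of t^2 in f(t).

6

Write f(t) = at^3 + bt^2 + ct + d. Substituting each data point gives a linear system:
  -27a + 9b - 3c + d = 114
  -8a + 4b - 2c + d = 45
  -a + b - c + d = 12
  64a + 16b + 4c + d = -33
Solving the system yields a = -2, b = 6, c = -1, d = 3.
So f(t) = -2t^3 + 6t^2 - t + 3.
The coefficient of t^2 is 6.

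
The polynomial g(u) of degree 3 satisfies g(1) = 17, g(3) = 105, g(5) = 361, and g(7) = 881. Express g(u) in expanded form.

Write g(u) = au^3 + bu^2 + cu + d. Substituting each data point gives a linear system:
  a + b + c + d = 17
  27a + 9b + 3c + d = 105
  125a + 25b + 5c + d = 361
  343a + 49b + 7c + d = 881
Solving the system yields a = 2, b = 3, c = 6, d = 6.
So g(u) = 2u^3 + 3u^2 + 6u + 6.
Check: g(7) = 881. ✓

g(u) = 2u^3 + 3u^2 + 6u + 6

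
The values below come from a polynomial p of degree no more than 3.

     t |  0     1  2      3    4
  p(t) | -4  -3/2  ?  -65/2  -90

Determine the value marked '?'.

-7

The 4 known points determine the degree-3 polynomial uniquely.
Write p(t) = at^3 + bt^2 + ct + d. Substituting each data point gives a linear system:
  d = -4
  a + b + c + d = -3/2
  27a + 9b + 3c + d = -65/2
  64a + 16b + 4c + d = -90
Solving the system yields a = -2, b = 2, c = 5/2, d = -4.
So p(t) = -2t^3 + 2t^2 + (5/2)t - 4.
Then p(2) = -7.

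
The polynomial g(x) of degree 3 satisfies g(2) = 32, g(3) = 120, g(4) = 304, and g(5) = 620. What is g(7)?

Forward differences of the values at x = 2, 3, 4, 5:
  g  : 32  120  304  620
  Δ  : 88  184  316
  Δ^2: 96  132
  Δ^3: 36
The third differences are constant, confirming degree 3.
Interpolating (Newton forward form) and evaluating at x = 7 gives g(7) = 1792.

1792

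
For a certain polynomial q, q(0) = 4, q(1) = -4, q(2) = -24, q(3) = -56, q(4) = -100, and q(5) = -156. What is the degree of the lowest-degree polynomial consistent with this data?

2

Forward differences of the values at s = 0, 1, 2, 3, 4, 5:
  q  : 4  -4  -24  -56  -100  -156
  Δ  : -8  -20  -32  -44  -56
  Δ^2: -12  -12  -12  -12
  Δ^3: 0  0  0
  Δ^4: 0  0
  Δ^5: 0
The second differences are constant (-12) and nonzero, while all higher differences vanish, so the minimal degree is 2.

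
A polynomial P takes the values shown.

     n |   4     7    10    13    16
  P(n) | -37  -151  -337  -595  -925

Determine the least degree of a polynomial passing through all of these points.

Forward differences of the values at n = 4, 7, 10, 13, 16:
  P  : -37  -151  -337  -595  -925
  Δ  : -114  -186  -258  -330
  Δ^2: -72  -72  -72
  Δ^3: 0  0
  Δ^4: 0
The second differences are constant (-72) and nonzero, while all higher differences vanish, so the minimal degree is 2.

2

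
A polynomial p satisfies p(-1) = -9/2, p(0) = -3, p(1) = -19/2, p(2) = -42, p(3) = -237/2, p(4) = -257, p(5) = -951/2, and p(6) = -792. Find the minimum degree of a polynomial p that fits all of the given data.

Forward differences of the values at n = -1, 0, 1, 2, 3, 4, 5, 6:
  p  : -9/2  -3  -19/2  -42  -237/2  -257  -951/2  -792
  Δ  : 3/2  -13/2  -65/2  -153/2  -277/2  -437/2  -633/2
  Δ^2: -8  -26  -44  -62  -80  -98
  Δ^3: -18  -18  -18  -18  -18
  Δ^4: 0  0  0  0
  Δ^5: 0  0  0
  Δ^6: 0  0
  Δ^7: 0
The third differences are constant (-18) and nonzero, while all higher differences vanish, so the minimal degree is 3.

3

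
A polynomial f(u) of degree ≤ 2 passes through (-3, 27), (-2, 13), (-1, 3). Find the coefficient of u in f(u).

Write f(u) = au^2 + bu + c. Substituting each data point gives a linear system:
  9a - 3b + c = 27
  4a - 2b + c = 13
  a - b + c = 3
Solving the system yields a = 2, b = -4, c = -3.
So f(u) = 2u² - 4u - 3.
The coefficient of u is -4.

-4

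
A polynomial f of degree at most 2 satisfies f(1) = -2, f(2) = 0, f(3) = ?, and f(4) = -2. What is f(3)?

0

On equispaced nodes a degree-2 polynomial has vanishing third forward difference, so
  - f(1) + 3·f(2) - 3·f(3) + f(4) = 0.
Substituting the known values and solving for f(3):
  -3·f(3) = 0
  f(3) = 0.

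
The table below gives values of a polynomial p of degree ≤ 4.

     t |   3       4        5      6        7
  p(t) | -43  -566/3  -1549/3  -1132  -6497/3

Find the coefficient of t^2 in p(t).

2

Write p(t) = at^4 + bt^3 + ct^2 + dt + e. Substituting each data point gives a linear system:
  81a + 27b + 9c + 3d + e = -43
  256a + 64b + 16c + 4d + e = -566/3
  625a + 125b + 25c + 5d + e = -1549/3
  1296a + 216b + 36c + 6d + e = -1132
  2401a + 343b + 49c + 7d + e = -6497/3
Solving the system yields a = -1, b = 1/3, c = 2, d = 3, e = 2.
So p(t) = -t⁴ + (1/3)t³ + 2t² + 3t + 2.
The coefficient of t^2 is 2.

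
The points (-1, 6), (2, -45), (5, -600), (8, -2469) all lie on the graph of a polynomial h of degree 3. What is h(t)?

h(t) = -5t^3 + 2t^2 - 4t - 5

Write h(t) = at^3 + bt^2 + ct + d. Substituting each data point gives a linear system:
  -a + b - c + d = 6
  8a + 4b + 2c + d = -45
  125a + 25b + 5c + d = -600
  512a + 64b + 8c + d = -2469
Solving the system yields a = -5, b = 2, c = -4, d = -5.
So h(t) = -5t^3 + 2t^2 - 4t - 5.
Check: h(8) = -2469. ✓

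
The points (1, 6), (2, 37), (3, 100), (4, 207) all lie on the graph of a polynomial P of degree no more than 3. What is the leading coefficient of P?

2

Write P(s) = as^3 + bs^2 + cs + d. Substituting each data point gives a linear system:
  a + b + c + d = 6
  8a + 4b + 2c + d = 37
  27a + 9b + 3c + d = 100
  64a + 16b + 4c + d = 207
Solving the system yields a = 2, b = 4, c = 5, d = -5.
So P(s) = 2s^3 + 4s^2 + 5s - 5.
The leading coefficient is 2.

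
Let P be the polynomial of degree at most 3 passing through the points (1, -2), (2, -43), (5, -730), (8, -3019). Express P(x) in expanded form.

Write P(x) = ax^3 + bx^2 + cx + d. Substituting each data point gives a linear system:
  a + b + c + d = -2
  8a + 4b + 2c + d = -43
  125a + 25b + 5c + d = -730
  512a + 64b + 8c + d = -3019
Solving the system yields a = -6, b = 1, c = -2, d = 5.
So P(x) = -6x^3 + x^2 - 2x + 5.
Check: P(1) = -2. ✓

P(x) = -6x^3 + x^2 - 2x + 5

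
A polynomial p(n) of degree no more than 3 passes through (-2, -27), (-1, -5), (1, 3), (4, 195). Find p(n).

Using the Lagrange interpolation formula with nodes -2, -1, 1, 4:
  L_0(n) = (n + 1)(n - 1)(n - 4) / -18
  L_1(n) = (n + 2)(n - 1)(n - 4) / 10
  L_2(n) = (n + 2)(n + 1)(n - 4) / -18
  L_3(n) = (n + 2)(n + 1)(n - 1) / 90
Then p(n) = -27·L_0(n) - 5·L_1(n) + 3·L_2(n) + 195·L_3(n).
Expanding and collecting terms gives p(n) = 3n^3 + n - 1.
Check: p(1) = 3. ✓

p(n) = 3n^3 + n - 1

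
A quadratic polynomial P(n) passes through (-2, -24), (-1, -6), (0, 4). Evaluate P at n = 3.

Forward differences of the values at n = -2, -1, 0:
  P  : -24  -6  4
  Δ  : 18  10
  Δ^2: -8
The second differences are constant, confirming degree 2.
Interpolating (Newton forward form) and evaluating at n = 3 gives P(3) = -14.

-14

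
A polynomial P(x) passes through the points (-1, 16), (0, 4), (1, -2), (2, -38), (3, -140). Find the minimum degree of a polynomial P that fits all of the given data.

Forward differences of the values at x = -1, 0, 1, 2, 3:
  P  : 16  4  -2  -38  -140
  Δ  : -12  -6  -36  -102
  Δ^2: 6  -30  -66
  Δ^3: -36  -36
  Δ^4: 0
The third differences are constant (-36) and nonzero, while all higher differences vanish, so the minimal degree is 3.

3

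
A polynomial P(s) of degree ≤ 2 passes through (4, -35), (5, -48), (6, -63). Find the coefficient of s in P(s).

-4

Write P(s) = as^2 + bs + c. Substituting each data point gives a linear system:
  16a + 4b + c = -35
  25a + 5b + c = -48
  36a + 6b + c = -63
Solving the system yields a = -1, b = -4, c = -3.
So P(s) = -s^2 - 4s - 3.
The coefficient of s is -4.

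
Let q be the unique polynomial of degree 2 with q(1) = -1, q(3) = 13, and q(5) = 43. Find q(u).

q(u) = 2u^2 - u - 2

Using the Lagrange interpolation formula with nodes 1, 3, 5:
  L_0(u) = (u - 3)(u - 5) / 8
  L_1(u) = (u - 1)(u - 5) / -4
  L_2(u) = (u - 1)(u - 3) / 8
Then q(u) = -1·L_0(u) + 13·L_1(u) + 43·L_2(u).
Expanding and collecting terms gives q(u) = 2u^2 - u - 2.
Check: q(1) = -1. ✓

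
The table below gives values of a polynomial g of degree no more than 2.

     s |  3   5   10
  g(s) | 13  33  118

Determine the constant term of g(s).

-2

Write g(s) = as^2 + bs + c. Substituting each data point gives a linear system:
  9a + 3b + c = 13
  25a + 5b + c = 33
  100a + 10b + c = 118
Solving the system yields a = 1, b = 2, c = -2.
So g(s) = s² + 2s - 2.
The constant term is -2.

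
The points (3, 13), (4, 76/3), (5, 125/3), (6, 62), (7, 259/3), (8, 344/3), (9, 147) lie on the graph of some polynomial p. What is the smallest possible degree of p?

2

Forward differences of the values at t = 3, 4, 5, 6, 7, 8, 9:
  p  : 13  76/3  125/3  62  259/3  344/3  147
  Δ  : 37/3  49/3  61/3  73/3  85/3  97/3
  Δ^2: 4  4  4  4  4
  Δ^3: 0  0  0  0
  Δ^4: 0  0  0
  Δ^5: 0  0
  Δ^6: 0
The second differences are constant (4) and nonzero, while all higher differences vanish, so the minimal degree is 2.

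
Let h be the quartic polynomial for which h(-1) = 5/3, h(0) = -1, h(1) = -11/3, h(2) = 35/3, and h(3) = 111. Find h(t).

h(t) = 2t^4 - t^3 - 2t^2 - (5/3)t - 1

Write h(t) = at^4 + bt^3 + ct^2 + dt + e. Substituting each data point gives a linear system:
  a - b + c - d + e = 5/3
  e = -1
  a + b + c + d + e = -11/3
  16a + 8b + 4c + 2d + e = 35/3
  81a + 27b + 9c + 3d + e = 111
Solving the system yields a = 2, b = -1, c = -2, d = -5/3, e = -1.
So h(t) = 2t⁴ - t³ - 2t² - (5/3)t - 1.
Check: h(3) = 111. ✓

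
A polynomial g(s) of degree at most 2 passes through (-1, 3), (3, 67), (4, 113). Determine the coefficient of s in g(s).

4

Write g(s) = as^2 + bs + c. Substituting each data point gives a linear system:
  a - b + c = 3
  9a + 3b + c = 67
  16a + 4b + c = 113
Solving the system yields a = 6, b = 4, c = 1.
So g(s) = 6s^2 + 4s + 1.
The coefficient of s is 4.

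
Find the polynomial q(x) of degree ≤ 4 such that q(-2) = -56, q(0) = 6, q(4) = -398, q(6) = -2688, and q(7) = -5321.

Write q(x) = ax^4 + bx^3 + cx^2 + dx + e. Substituting each data point gives a linear system:
  16a - 8b + 4c - 2d + e = -56
  e = 6
  256a + 64b + 16c + 4d + e = -398
  1296a + 216b + 36c + 6d + e = -2688
  2401a + 343b + 49c + 7d + e = -5321
Solving the system yields a = -3, b = 5, c = 4, d = -5, e = 6.
So q(x) = -3x⁴ + 5x³ + 4x² - 5x + 6.
Check: q(4) = -398. ✓

q(x) = -3x^4 + 5x^3 + 4x^2 - 5x + 6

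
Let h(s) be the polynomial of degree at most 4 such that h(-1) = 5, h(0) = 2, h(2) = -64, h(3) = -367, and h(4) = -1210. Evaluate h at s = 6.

Using the Lagrange interpolation formula with nodes -1, 0, 2, 3, 4:
  L_0(s) = s(s - 2)(s - 3)(s - 4) / 60
  L_1(s) = (s + 1)(s - 2)(s - 3)(s - 4) / -24
  L_2(s) = (s + 1)s(s - 3)(s - 4) / 12
  L_3(s) = (s + 1)s(s - 2)(s - 4) / -12
  L_4(s) = (s + 1)s(s - 2)(s - 3) / 40
Then h(s) = 5·L_0(s) + 2·L_1(s) - 64·L_2(s) - 367·L_3(s) - 1210·L_4(s).
Expanding and collecting terms gives h(s) = -5s⁴ + 5s² - 3s + 2.
Evaluating at s = 6: h(6) = -6316.

-6316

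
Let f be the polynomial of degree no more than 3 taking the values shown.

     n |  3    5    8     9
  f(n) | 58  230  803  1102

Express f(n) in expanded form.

f(n) = n^3 + 5n^2 - 3n - 5

Write f(n) = an^3 + bn^2 + cn + d. Substituting each data point gives a linear system:
  27a + 9b + 3c + d = 58
  125a + 25b + 5c + d = 230
  512a + 64b + 8c + d = 803
  729a + 81b + 9c + d = 1102
Solving the system yields a = 1, b = 5, c = -3, d = -5.
So f(n) = n³ + 5n² - 3n - 5.
Check: f(9) = 1102. ✓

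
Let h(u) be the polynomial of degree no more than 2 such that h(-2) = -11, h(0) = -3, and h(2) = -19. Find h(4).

-59

Using the Lagrange interpolation formula with nodes -2, 0, 2:
  L_0(u) = u(u - 2) / 8
  L_1(u) = (u + 2)(u - 2) / -4
  L_2(u) = (u + 2)u / 8
Then h(u) = -11·L_0(u) - 3·L_1(u) - 19·L_2(u).
Expanding and collecting terms gives h(u) = -3u^2 - 2u - 3.
Evaluating at u = 4: h(4) = -59.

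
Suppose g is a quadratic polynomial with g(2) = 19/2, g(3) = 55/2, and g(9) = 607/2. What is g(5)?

Write g(n) = an^2 + bn + c. Substituting each data point gives a linear system:
  4a + 2b + c = 19/2
  9a + 3b + c = 55/2
  81a + 9b + c = 607/2
Solving the system yields a = 4, b = -2, c = -5/2.
So g(n) = 4n^2 - 2n - 5/2.
Then g(5) = 175/2.

175/2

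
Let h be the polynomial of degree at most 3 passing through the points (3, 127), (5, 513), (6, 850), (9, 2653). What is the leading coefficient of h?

Write h(x) = ax^3 + bx^2 + cx + d. Substituting each data point gives a linear system:
  27a + 9b + 3c + d = 127
  125a + 25b + 5c + d = 513
  216a + 36b + 6c + d = 850
  729a + 81b + 9c + d = 2653
Solving the system yields a = 3, b = 6, c = -2, d = -2.
So h(x) = 3x^3 + 6x^2 - 2x - 2.
The leading coefficient is 3.

3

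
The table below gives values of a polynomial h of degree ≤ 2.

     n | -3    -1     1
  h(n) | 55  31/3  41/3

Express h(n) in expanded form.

Using the Lagrange interpolation formula with nodes -3, -1, 1:
  L_0(n) = (n + 1)(n - 1) / 8
  L_1(n) = (n + 3)(n - 1) / -4
  L_2(n) = (n + 3)(n + 1) / 8
Then h(n) = 55·L_0(n) + 31/3·L_1(n) + 41/3·L_2(n).
Expanding and collecting terms gives h(n) = 6n² + (5/3)n + 6.
Check: h(-3) = 55. ✓

h(n) = 6n^2 + (5/3)n + 6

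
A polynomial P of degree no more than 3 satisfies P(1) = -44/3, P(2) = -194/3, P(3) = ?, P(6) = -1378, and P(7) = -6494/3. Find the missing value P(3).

-190

The 4 known points determine the degree-3 polynomial uniquely.
Write P(u) = au^3 + bu^2 + cu + d. Substituting each data point gives a linear system:
  a + b + c + d = -44/3
  8a + 4b + 2c + d = -194/3
  216a + 36b + 6c + d = -1378
  343a + 49b + 7c + d = -6494/3
Solving the system yields a = -6, b = -5/3, c = -3, d = -4.
So P(u) = -6u³ - (5/3)u² - 3u - 4.
Then P(3) = -190.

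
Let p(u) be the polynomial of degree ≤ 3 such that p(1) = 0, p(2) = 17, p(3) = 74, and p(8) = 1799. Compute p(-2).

Using the Lagrange interpolation formula with nodes 1, 2, 3, 8:
  L_0(u) = (u - 2)(u - 3)(u - 8) / -14
  L_1(u) = (u - 1)(u - 3)(u - 8) / 6
  L_2(u) = (u - 1)(u - 2)(u - 8) / -10
  L_3(u) = (u - 1)(u - 2)(u - 3) / 210
Then p(u) = 0·L_0(u) + 17·L_1(u) + 74·L_2(u) + 1799·L_3(u).
Expanding and collecting terms gives p(u) = 4u^3 - 4u^2 + u - 1.
Evaluating at u = -2: p(-2) = -51.

-51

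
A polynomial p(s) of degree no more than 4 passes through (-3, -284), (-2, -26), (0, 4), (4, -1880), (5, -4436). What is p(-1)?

Write p(s) = as^4 + bs^3 + cs^2 + ds + e. Substituting each data point gives a linear system:
  81a - 27b + 9c - 3d + e = -284
  16a - 8b + 4c - 2d + e = -26
  e = 4
  256a + 64b + 16c + 4d + e = -1880
  625a + 125b + 25c + 5d + e = -4436
Solving the system yields a = -6, b = -6, c = 3, d = -3, e = 4.
So p(s) = -6s^4 - 6s^3 + 3s^2 - 3s + 4.
Then p(-1) = 10.

10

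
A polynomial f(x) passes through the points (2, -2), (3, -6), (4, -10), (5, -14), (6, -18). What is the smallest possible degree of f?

Forward differences of the values at x = 2, 3, 4, 5, 6:
  f  : -2  -6  -10  -14  -18
  Δ  : -4  -4  -4  -4
  Δ^2: 0  0  0
  Δ^3: 0  0
  Δ^4: 0
The first differences are constant (-4) and nonzero, while all higher differences vanish, so the minimal degree is 1.

1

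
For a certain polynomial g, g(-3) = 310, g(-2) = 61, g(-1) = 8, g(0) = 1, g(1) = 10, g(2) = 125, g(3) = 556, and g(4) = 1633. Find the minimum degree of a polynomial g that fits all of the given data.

Forward differences of the values at s = -3, -2, -1, 0, 1, 2, 3, 4:
  g  : 310  61  8  1  10  125  556  1633
  Δ  : -249  -53  -7  9  115  431  1077
  Δ^2: 196  46  16  106  316  646
  Δ^3: -150  -30  90  210  330
  Δ^4: 120  120  120  120
  Δ^5: 0  0  0
  Δ^6: 0  0
  Δ^7: 0
The fourth differences are constant (120) and nonzero, while all higher differences vanish, so the minimal degree is 4.

4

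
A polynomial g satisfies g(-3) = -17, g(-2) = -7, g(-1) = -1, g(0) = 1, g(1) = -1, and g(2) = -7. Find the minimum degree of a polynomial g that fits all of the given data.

2

Forward differences of the values at t = -3, -2, -1, 0, 1, 2:
  g  : -17  -7  -1  1  -1  -7
  Δ  : 10  6  2  -2  -6
  Δ^2: -4  -4  -4  -4
  Δ^3: 0  0  0
  Δ^4: 0  0
  Δ^5: 0
The second differences are constant (-4) and nonzero, while all higher differences vanish, so the minimal degree is 2.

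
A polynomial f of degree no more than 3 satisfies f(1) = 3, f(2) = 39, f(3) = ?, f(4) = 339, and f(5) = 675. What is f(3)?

The 4 known points determine the degree-3 polynomial uniquely.
Write f(x) = ax^3 + bx^2 + cx + d. Substituting each data point gives a linear system:
  a + b + c + d = 3
  8a + 4b + 2c + d = 39
  64a + 16b + 4c + d = 339
  125a + 25b + 5c + d = 675
Solving the system yields a = 6, b = -4, c = 6, d = -5.
So f(x) = 6x^3 - 4x^2 + 6x - 5.
Then f(3) = 139.

139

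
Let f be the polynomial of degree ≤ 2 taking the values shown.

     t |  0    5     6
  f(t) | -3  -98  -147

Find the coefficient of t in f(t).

6

Write f(t) = at^2 + bt + c. Substituting each data point gives a linear system:
  c = -3
  25a + 5b + c = -98
  36a + 6b + c = -147
Solving the system yields a = -5, b = 6, c = -3.
So f(t) = -5t^2 + 6t - 3.
The coefficient of t is 6.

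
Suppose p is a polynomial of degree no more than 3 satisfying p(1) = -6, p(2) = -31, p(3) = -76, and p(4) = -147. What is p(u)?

p(u) = -u^3 - 4u^2 - 6u + 5

Using the Lagrange interpolation formula with nodes 1, 2, 3, 4:
  L_0(u) = (u - 2)(u - 3)(u - 4) / -6
  L_1(u) = (u - 1)(u - 3)(u - 4) / 2
  L_2(u) = (u - 1)(u - 2)(u - 4) / -2
  L_3(u) = (u - 1)(u - 2)(u - 3) / 6
Then p(u) = -6·L_0(u) - 31·L_1(u) - 76·L_2(u) - 147·L_3(u).
Expanding and collecting terms gives p(u) = -u^3 - 4u^2 - 6u + 5.
Check: p(3) = -76. ✓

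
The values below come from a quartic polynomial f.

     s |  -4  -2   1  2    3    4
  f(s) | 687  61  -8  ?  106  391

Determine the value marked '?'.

9

The 5 known points determine the degree-4 polynomial uniquely.
Write f(s) = as^4 + bs^3 + cs^2 + ds + e. Substituting each data point gives a linear system:
  256a - 64b + 16c - 4d + e = 687
  16a - 8b + 4c - 2d + e = 61
  a + b + c + d + e = -8
  81a + 27b + 9c + 3d + e = 106
  256a + 64b + 16c + 4d + e = 391
Solving the system yields a = 2, b = -2, c = 2, d = -5, e = -5.
So f(s) = 2s^4 - 2s^3 + 2s^2 - 5s - 5.
Then f(2) = 9.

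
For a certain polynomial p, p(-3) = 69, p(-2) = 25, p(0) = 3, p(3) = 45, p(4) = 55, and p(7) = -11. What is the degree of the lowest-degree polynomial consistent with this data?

3

Divided differences on the nodes -3, -2, 0, 3, 4, 7:
  order 0: 69  25  3  45  55  -11
  order 1: -44  -11  14  10  -22
  order 2: 11  5  -1  -8
  order 3: -1  -1  -1
  order 4: 0  0
  order 5: 0
The order-3 divided differences are all -1 (nonzero) and every higher order vanishes, so the data lies on a polynomial of degree exactly 3.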